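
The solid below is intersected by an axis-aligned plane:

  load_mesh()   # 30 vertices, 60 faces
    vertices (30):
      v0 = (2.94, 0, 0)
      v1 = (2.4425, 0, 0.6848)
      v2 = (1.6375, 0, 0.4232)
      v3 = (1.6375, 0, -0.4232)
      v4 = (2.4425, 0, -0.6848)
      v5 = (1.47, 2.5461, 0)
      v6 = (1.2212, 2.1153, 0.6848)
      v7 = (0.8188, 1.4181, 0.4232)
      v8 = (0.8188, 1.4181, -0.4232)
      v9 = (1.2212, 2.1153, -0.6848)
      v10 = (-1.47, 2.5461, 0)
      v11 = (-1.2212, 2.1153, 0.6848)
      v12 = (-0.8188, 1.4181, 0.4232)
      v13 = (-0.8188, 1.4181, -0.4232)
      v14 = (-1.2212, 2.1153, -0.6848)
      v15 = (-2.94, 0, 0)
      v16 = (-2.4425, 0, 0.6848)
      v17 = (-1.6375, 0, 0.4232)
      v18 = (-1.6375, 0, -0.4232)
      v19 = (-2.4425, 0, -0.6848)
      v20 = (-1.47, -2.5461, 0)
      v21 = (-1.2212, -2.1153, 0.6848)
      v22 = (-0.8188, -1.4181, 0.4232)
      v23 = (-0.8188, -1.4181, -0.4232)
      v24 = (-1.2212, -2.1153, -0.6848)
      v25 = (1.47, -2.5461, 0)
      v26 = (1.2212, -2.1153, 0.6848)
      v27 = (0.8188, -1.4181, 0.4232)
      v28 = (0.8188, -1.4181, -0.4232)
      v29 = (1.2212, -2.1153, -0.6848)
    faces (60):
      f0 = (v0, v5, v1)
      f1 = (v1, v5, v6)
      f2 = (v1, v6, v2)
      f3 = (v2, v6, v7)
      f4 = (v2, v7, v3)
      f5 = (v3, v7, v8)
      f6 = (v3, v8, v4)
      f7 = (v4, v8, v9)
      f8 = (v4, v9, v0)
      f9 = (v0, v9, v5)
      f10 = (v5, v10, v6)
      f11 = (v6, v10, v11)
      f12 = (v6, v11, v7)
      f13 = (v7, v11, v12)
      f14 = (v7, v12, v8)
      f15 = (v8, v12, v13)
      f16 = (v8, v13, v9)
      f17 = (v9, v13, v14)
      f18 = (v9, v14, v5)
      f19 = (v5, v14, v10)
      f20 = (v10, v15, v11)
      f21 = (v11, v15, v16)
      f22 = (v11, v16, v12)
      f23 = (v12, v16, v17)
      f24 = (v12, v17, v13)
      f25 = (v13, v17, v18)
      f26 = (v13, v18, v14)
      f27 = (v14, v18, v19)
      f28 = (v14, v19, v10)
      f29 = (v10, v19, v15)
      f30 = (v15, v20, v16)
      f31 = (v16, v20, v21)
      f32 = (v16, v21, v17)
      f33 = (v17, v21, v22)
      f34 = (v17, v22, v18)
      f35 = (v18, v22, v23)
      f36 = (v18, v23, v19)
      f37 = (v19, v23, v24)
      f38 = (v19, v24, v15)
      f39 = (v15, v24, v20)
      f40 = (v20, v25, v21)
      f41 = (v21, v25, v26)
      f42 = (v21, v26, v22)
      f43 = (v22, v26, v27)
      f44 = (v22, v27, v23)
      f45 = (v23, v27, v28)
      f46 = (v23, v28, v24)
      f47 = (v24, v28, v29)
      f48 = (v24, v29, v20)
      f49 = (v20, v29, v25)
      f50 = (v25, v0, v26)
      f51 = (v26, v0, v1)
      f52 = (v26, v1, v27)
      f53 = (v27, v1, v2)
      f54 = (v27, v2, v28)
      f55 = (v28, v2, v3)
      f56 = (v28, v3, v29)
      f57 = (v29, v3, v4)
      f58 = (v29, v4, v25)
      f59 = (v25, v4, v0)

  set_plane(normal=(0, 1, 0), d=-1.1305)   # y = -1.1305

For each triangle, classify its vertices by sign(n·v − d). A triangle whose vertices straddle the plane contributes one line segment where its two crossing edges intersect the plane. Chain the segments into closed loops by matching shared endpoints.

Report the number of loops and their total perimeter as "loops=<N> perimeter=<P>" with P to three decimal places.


Straddling triangles (20 of 60):
  (v15,v20,v16) [+-+] → (-2.2873, -1.1305, 0)–(-2.0107, -1.1305, 0.38074)  len=0.4706
  (v16,v20,v21) [+--] → (-2.0107, -1.1305, 0.38074)–(-1.78979, -1.1305, 0.6848)  len=0.3758
  (v16,v21,v17) [+-+] → (-1.78979, -1.1305, 0.6848)–(-1.41501, -1.1305, 0.563009)  len=0.3941
  (v17,v21,v22) [+--] → (-1.41501, -1.1305, 0.563009)–(-0.984838, -1.1305, 0.4232)  len=0.4523
  (v17,v22,v18) [+-+] → (-0.984838, -1.1305, 0.4232)–(-0.984838, -1.1305, 0.251545)  len=0.1717
  (v18,v22,v23) [+--] → (-0.984838, -1.1305, 0.251545)–(-0.984838, -1.1305, -0.4232)  len=0.6747
  (v18,v23,v19) [+-+] → (-0.984838, -1.1305, -0.4232)–(-1.1481, -1.1305, -0.476254)  len=0.1717
  (v19,v23,v24) [+--] → (-1.1481, -1.1305, -0.476254)–(-1.78979, -1.1305, -0.6848)  len=0.6747
  (v19,v24,v15) [+-+] → (-1.78979, -1.1305, -0.6848)–(-2.02141, -1.1305, -0.365984)  len=0.3941
  (v15,v24,v20) [+--] → (-2.02141, -1.1305, -0.365984)–(-2.2873, -1.1305, 0)  len=0.4524
  (v25,v0,v26) [-+-] → (2.2873, -1.1305, 0)–(2.02141, -1.1305, 0.365984)  len=0.4524
  (v26,v0,v1) [-++] → (2.02141, -1.1305, 0.365984)–(1.78979, -1.1305, 0.6848)  len=0.3941
  (v26,v1,v27) [-+-] → (1.78979, -1.1305, 0.6848)–(1.1481, -1.1305, 0.476254)  len=0.6747
  (v27,v1,v2) [-++] → (1.1481, -1.1305, 0.476254)–(0.984838, -1.1305, 0.4232)  len=0.1717
  (v27,v2,v28) [-+-] → (0.984838, -1.1305, 0.4232)–(0.984838, -1.1305, -0.251545)  len=0.6747
  (v28,v2,v3) [-++] → (0.984838, -1.1305, -0.251545)–(0.984838, -1.1305, -0.4232)  len=0.1717
  (v28,v3,v29) [-+-] → (0.984838, -1.1305, -0.4232)–(1.41501, -1.1305, -0.563009)  len=0.4523
  (v29,v3,v4) [-++] → (1.41501, -1.1305, -0.563009)–(1.78979, -1.1305, -0.6848)  len=0.3941
  (v29,v4,v25) [-+-] → (1.78979, -1.1305, -0.6848)–(2.0107, -1.1305, -0.38074)  len=0.3758
  (v25,v4,v0) [-++] → (2.0107, -1.1305, -0.38074)–(2.2873, -1.1305, 0)  len=0.4706

Chained into 2 loop(s):
  loop 1: 10 segments, perimeter = 4.2321
  loop 2: 10 segments, perimeter = 4.2321
Total perimeter = 8.464

loops=2 perimeter=8.464


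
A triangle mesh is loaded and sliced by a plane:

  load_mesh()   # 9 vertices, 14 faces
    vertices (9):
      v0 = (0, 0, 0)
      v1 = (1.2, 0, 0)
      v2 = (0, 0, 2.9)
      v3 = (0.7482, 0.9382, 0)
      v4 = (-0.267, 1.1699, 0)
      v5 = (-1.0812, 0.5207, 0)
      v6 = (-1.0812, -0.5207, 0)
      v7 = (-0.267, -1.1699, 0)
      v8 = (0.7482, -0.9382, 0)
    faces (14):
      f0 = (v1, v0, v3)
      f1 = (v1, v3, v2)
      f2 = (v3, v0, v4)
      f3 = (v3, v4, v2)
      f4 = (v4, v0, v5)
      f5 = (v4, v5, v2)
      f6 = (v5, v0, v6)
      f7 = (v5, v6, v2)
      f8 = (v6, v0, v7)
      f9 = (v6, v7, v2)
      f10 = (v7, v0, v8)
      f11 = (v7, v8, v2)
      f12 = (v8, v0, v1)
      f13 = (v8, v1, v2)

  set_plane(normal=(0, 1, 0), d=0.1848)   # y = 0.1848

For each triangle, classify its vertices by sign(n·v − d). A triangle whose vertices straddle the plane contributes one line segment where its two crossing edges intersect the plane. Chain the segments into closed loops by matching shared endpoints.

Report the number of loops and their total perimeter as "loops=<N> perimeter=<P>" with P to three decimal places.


loops=1 perimeter=7.595

Straddling triangles (8 of 14):
  (v1,v0,v3) [--+] → (0.147375, 0.1848, 0)–(1.11101, 0.1848, 0)  len=0.9636
  (v1,v3,v2) [-+-] → (1.11101, 0.1848, 0)–(0.147375, 0.1848, 2.32878)  len=2.5203
  (v3,v0,v4) [+-+] → (0.147375, 0.1848, 0)–(-0.0421759, 0.1848, 0)  len=0.1896
  (v3,v4,v2) [++-] → (-0.0421759, 0.1848, 2.44191)–(0.147375, 0.1848, 2.32878)  len=0.2207
  (v4,v0,v5) [+-+] → (-0.0421759, 0.1848, 0)–(-0.383725, 0.1848, 0)  len=0.3415
  (v4,v5,v2) [++-] → (-0.383725, 0.1848, 1.87077)–(-0.0421759, 0.1848, 2.44191)  len=0.6655
  (v5,v0,v6) [+--] → (-0.383725, 0.1848, 0)–(-1.0812, 0.1848, 0)  len=0.6975
  (v5,v6,v2) [+--] → (-1.0812, 0.1848, 0)–(-0.383725, 0.1848, 1.87077)  len=1.9966

Chained into 1 loop(s):
  loop 1: 8 segments, perimeter = 7.5953
Total perimeter = 7.595


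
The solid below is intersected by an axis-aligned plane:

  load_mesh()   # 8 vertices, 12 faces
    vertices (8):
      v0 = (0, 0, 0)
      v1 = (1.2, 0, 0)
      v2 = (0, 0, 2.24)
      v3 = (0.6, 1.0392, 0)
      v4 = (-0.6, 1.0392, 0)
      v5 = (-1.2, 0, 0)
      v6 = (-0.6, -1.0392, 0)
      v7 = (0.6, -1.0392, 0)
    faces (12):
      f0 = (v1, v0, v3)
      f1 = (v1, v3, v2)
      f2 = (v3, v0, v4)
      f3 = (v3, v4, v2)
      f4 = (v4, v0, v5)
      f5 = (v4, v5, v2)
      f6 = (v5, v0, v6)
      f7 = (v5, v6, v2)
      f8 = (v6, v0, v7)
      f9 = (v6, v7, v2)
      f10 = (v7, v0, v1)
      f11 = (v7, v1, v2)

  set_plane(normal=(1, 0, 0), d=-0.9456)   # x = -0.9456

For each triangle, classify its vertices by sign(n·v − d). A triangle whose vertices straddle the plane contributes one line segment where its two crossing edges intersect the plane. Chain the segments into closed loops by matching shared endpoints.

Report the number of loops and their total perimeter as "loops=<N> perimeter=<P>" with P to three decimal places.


Straddling triangles (4 of 12):
  (v4,v0,v5) [++-] → (-0.9456, 0, 0)–(-0.9456, 0.440621, 0)  len=0.4406
  (v4,v5,v2) [+-+] → (-0.9456, 0.440621, 0)–(-0.9456, 0, 0.47488)  len=0.6478
  (v5,v0,v6) [-++] → (-0.9456, 0, 0)–(-0.9456, -0.440621, 0)  len=0.4406
  (v5,v6,v2) [-++] → (-0.9456, -0.440621, 0)–(-0.9456, 0, 0.47488)  len=0.6478

Chained into 1 loop(s):
  loop 1: 4 segments, perimeter = 2.1769
Total perimeter = 2.177

loops=1 perimeter=2.177


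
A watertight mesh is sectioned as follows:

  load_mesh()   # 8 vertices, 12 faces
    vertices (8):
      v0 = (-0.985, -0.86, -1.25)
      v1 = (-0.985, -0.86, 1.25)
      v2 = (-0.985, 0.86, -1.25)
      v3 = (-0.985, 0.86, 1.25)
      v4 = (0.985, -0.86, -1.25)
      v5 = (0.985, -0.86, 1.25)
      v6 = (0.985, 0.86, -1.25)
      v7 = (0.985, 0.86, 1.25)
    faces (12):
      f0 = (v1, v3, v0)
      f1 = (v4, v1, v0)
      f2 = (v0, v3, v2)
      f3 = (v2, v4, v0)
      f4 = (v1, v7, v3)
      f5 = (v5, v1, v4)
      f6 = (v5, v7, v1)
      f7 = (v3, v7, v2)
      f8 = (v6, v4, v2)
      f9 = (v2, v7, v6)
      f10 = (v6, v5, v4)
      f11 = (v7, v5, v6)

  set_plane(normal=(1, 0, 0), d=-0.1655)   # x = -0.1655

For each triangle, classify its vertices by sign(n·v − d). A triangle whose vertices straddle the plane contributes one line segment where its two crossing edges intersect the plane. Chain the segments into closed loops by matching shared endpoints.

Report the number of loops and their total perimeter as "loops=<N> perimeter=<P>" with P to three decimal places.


Straddling triangles (8 of 12):
  (v4,v1,v0) [+--] → (-0.1655, -0.86, 0.210025)–(-0.1655, -0.86, -1.25)  len=1.4600
  (v2,v4,v0) [-+-] → (-0.1655, 0.144497, -1.25)–(-0.1655, -0.86, -1.25)  len=1.0045
  (v1,v7,v3) [-+-] → (-0.1655, -0.144497, 1.25)–(-0.1655, 0.86, 1.25)  len=1.0045
  (v5,v1,v4) [+-+] → (-0.1655, -0.86, 1.25)–(-0.1655, -0.86, 0.210025)  len=1.0400
  (v5,v7,v1) [++-] → (-0.1655, -0.144497, 1.25)–(-0.1655, -0.86, 1.25)  len=0.7155
  (v3,v7,v2) [-+-] → (-0.1655, 0.86, 1.25)–(-0.1655, 0.86, -0.210025)  len=1.4600
  (v6,v4,v2) [++-] → (-0.1655, 0.144497, -1.25)–(-0.1655, 0.86, -1.25)  len=0.7155
  (v2,v7,v6) [-++] → (-0.1655, 0.86, -0.210025)–(-0.1655, 0.86, -1.25)  len=1.0400

Chained into 1 loop(s):
  loop 1: 8 segments, perimeter = 8.4400
Total perimeter = 8.440

loops=1 perimeter=8.440


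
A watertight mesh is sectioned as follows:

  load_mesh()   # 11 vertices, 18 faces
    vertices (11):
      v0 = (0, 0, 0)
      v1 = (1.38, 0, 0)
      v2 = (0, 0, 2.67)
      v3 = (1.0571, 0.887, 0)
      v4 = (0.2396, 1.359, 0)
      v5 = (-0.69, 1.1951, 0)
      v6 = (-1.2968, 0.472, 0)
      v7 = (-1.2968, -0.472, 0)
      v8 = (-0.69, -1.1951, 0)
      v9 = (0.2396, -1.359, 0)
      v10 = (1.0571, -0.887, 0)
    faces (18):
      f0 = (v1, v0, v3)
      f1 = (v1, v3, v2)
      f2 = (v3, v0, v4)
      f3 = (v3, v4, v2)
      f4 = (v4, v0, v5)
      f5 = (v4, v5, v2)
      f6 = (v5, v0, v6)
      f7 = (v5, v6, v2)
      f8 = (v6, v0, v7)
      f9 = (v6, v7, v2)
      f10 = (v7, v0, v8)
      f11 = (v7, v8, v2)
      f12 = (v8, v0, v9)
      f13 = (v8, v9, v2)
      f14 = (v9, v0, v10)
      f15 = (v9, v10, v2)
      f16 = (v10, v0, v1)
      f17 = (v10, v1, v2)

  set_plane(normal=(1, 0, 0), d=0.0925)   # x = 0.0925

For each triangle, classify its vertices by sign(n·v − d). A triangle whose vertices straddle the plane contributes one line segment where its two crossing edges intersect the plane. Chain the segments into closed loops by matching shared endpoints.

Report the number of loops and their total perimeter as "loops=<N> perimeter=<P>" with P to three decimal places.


Straddling triangles (12 of 18):
  (v1,v0,v3) [+-+] → (0.0925, 0, 0)–(0.0925, 0.0776156, 0)  len=0.0776
  (v1,v3,v2) [++-] → (0.0925, 0.0776156, 2.43637)–(0.0925, 0, 2.49103)  len=0.0949
  (v3,v0,v4) [+-+] → (0.0925, 0.0776156, 0)–(0.0925, 0.524656, 0)  len=0.4470
  (v3,v4,v2) [++-] → (0.0925, 0.524656, 1.63922)–(0.0925, 0.0776156, 2.43637)  len=0.9139
  (v4,v0,v5) [+--] → (0.0925, 0.524656, 0)–(0.0925, 1.33306, 0)  len=0.8084
  (v4,v5,v2) [+--] → (0.0925, 1.33306, 0)–(0.0925, 0.524656, 1.63922)  len=1.8277
  (v8,v0,v9) [--+] → (0.0925, -0.524656, 0)–(0.0925, -1.33306, 0)  len=0.8084
  (v8,v9,v2) [-+-] → (0.0925, -1.33306, 0)–(0.0925, -0.524656, 1.63922)  len=1.8277
  (v9,v0,v10) [+-+] → (0.0925, -0.524656, 0)–(0.0925, -0.0776156, 0)  len=0.4470
  (v9,v10,v2) [++-] → (0.0925, -0.0776156, 2.43637)–(0.0925, -0.524656, 1.63922)  len=0.9139
  (v10,v0,v1) [+-+] → (0.0925, -0.0776156, 0)–(0.0925, 0, 0)  len=0.0776
  (v10,v1,v2) [++-] → (0.0925, 0, 2.49103)–(0.0925, -0.0776156, 2.43637)  len=0.0949

Chained into 1 loop(s):
  loop 1: 12 segments, perimeter = 8.3393
Total perimeter = 8.339

loops=1 perimeter=8.339


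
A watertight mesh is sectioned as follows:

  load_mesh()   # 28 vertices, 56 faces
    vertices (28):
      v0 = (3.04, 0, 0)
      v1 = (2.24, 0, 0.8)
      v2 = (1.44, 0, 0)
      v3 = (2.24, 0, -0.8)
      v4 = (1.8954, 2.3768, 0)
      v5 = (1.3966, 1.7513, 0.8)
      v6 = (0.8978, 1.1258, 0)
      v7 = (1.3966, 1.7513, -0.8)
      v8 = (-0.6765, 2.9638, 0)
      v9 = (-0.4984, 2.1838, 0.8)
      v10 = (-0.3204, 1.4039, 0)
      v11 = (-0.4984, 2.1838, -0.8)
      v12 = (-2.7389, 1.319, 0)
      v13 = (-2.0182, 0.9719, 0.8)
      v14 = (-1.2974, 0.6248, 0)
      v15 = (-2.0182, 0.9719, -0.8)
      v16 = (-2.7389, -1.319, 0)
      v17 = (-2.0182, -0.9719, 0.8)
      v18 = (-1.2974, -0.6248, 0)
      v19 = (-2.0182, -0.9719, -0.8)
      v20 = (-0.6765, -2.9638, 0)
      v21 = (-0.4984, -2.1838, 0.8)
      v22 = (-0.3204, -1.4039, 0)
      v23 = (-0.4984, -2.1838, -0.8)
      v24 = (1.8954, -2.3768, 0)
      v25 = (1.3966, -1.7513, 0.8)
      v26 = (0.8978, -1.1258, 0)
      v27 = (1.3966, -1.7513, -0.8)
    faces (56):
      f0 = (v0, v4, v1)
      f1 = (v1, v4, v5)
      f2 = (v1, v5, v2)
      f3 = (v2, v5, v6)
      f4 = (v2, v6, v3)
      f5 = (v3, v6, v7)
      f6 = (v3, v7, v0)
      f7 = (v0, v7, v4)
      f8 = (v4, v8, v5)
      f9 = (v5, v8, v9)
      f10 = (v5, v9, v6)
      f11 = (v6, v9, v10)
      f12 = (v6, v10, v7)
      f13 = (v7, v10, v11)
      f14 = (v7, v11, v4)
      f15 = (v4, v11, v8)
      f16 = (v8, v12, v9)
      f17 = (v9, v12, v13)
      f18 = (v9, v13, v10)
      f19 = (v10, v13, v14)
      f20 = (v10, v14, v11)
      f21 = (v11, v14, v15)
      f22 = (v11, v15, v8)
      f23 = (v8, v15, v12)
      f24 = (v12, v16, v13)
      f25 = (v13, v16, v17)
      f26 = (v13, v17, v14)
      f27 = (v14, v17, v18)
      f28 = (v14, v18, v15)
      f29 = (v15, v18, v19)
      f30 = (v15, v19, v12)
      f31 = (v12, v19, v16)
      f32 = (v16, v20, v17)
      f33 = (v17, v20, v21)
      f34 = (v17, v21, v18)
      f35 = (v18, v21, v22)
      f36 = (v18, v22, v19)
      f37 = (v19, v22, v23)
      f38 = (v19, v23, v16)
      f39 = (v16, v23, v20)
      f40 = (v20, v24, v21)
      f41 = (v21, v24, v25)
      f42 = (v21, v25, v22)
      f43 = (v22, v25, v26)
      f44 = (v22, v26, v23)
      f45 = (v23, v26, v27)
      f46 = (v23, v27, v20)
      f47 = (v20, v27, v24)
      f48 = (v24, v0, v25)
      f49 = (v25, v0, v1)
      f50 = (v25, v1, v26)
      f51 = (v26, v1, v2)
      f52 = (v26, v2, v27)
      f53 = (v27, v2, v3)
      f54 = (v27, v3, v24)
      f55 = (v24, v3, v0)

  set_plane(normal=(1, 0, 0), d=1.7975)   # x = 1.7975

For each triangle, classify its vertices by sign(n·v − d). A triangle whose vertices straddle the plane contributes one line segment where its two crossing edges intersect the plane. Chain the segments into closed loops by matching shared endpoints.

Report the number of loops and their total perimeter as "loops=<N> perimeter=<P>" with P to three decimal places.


Straddling triangles (18 of 56):
  (v1,v4,v5) [++-] → (1.7975, 2.25403, 0.157017)–(1.7975, 0.918841, 0.8)  len=1.4819
  (v1,v5,v2) [+--] → (1.7975, 0.918841, 0.8)–(1.7975, 0, 0.3575)  len=1.0198
  (v2,v6,v3) [--+] → (1.7975, 0.371157, -0.536254)–(1.7975, 0, -0.3575)  len=0.4120
  (v3,v6,v7) [+--] → (1.7975, 0.371157, -0.536254)–(1.7975, 0.918841, -0.8)  len=0.6079
  (v3,v7,v0) [+-+] → (1.7975, 0.918841, -0.8)–(1.7975, 1.32408, -0.604844)  len=0.4498
  (v0,v7,v4) [+-+] → (1.7975, 1.32408, -0.604844)–(1.7975, 2.25403, -0.157017)  len=1.0322
  (v4,v8,v5) [+--] → (1.7975, 2.39914, 0)–(1.7975, 2.25403, 0.157017)  len=0.2138
  (v7,v11,v4) [--+] → (1.7975, 2.36891, -0.0327179)–(1.7975, 2.25403, -0.157017)  len=0.1693
  (v4,v11,v8) [+--] → (1.7975, 2.36891, -0.0327179)–(1.7975, 2.39914, 0)  len=0.0446
  (v20,v24,v21) [-+-] → (1.7975, -2.39914, 0)–(1.7975, -2.36891, 0.0327179)  len=0.0446
  (v21,v24,v25) [-+-] → (1.7975, -2.36891, 0.0327179)–(1.7975, -2.25403, 0.157017)  len=0.1693
  (v20,v27,v24) [--+] → (1.7975, -2.25403, -0.157017)–(1.7975, -2.39914, 0)  len=0.2138
  (v24,v0,v25) [++-] → (1.7975, -1.32408, 0.604844)–(1.7975, -2.25403, 0.157017)  len=1.0322
  (v25,v0,v1) [-++] → (1.7975, -1.32408, 0.604844)–(1.7975, -0.918841, 0.8)  len=0.4498
  (v25,v1,v26) [-+-] → (1.7975, -0.918841, 0.8)–(1.7975, -0.371157, 0.536254)  len=0.6079
  (v26,v1,v2) [-+-] → (1.7975, -0.371157, 0.536254)–(1.7975, 0, 0.3575)  len=0.4120
  (v27,v2,v3) [--+] → (1.7975, 0, -0.3575)–(1.7975, -0.918841, -0.8)  len=1.0198
  (v27,v3,v24) [-++] → (1.7975, -0.918841, -0.8)–(1.7975, -2.25403, -0.157017)  len=1.4819

Chained into 1 loop(s):
  loop 1: 18 segments, perimeter = 10.8624
Total perimeter = 10.862

loops=1 perimeter=10.862


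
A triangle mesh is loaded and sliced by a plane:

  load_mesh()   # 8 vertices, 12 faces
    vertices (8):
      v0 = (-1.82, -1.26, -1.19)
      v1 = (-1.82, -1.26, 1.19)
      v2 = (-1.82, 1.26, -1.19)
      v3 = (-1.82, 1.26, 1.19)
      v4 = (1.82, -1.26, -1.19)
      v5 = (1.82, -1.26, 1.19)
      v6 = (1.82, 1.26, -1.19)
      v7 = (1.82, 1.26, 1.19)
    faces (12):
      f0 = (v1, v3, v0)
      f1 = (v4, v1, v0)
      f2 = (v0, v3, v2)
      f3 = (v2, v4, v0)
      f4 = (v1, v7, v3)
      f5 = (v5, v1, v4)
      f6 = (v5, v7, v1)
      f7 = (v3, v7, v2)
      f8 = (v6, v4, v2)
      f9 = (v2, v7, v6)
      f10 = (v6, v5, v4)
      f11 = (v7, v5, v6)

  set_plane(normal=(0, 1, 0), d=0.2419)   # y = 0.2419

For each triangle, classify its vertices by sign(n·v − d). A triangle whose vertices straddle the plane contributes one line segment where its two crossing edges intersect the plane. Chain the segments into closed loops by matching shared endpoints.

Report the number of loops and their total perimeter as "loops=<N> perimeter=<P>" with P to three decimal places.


loops=1 perimeter=12.040

Straddling triangles (8 of 12):
  (v1,v3,v0) [-+-] → (-1.82, 0.2419, 1.19)–(-1.82, 0.2419, 0.228461)  len=0.9615
  (v0,v3,v2) [-++] → (-1.82, 0.2419, 0.228461)–(-1.82, 0.2419, -1.19)  len=1.4185
  (v2,v4,v0) [+--] → (-0.349411, 0.2419, -1.19)–(-1.82, 0.2419, -1.19)  len=1.4706
  (v1,v7,v3) [-++] → (0.349411, 0.2419, 1.19)–(-1.82, 0.2419, 1.19)  len=2.1694
  (v5,v7,v1) [-+-] → (1.82, 0.2419, 1.19)–(0.349411, 0.2419, 1.19)  len=1.4706
  (v6,v4,v2) [+-+] → (1.82, 0.2419, -1.19)–(-0.349411, 0.2419, -1.19)  len=2.1694
  (v6,v5,v4) [+--] → (1.82, 0.2419, -0.228461)–(1.82, 0.2419, -1.19)  len=0.9615
  (v7,v5,v6) [+-+] → (1.82, 0.2419, 1.19)–(1.82, 0.2419, -0.228461)  len=1.4185

Chained into 1 loop(s):
  loop 1: 8 segments, perimeter = 12.0400
Total perimeter = 12.040


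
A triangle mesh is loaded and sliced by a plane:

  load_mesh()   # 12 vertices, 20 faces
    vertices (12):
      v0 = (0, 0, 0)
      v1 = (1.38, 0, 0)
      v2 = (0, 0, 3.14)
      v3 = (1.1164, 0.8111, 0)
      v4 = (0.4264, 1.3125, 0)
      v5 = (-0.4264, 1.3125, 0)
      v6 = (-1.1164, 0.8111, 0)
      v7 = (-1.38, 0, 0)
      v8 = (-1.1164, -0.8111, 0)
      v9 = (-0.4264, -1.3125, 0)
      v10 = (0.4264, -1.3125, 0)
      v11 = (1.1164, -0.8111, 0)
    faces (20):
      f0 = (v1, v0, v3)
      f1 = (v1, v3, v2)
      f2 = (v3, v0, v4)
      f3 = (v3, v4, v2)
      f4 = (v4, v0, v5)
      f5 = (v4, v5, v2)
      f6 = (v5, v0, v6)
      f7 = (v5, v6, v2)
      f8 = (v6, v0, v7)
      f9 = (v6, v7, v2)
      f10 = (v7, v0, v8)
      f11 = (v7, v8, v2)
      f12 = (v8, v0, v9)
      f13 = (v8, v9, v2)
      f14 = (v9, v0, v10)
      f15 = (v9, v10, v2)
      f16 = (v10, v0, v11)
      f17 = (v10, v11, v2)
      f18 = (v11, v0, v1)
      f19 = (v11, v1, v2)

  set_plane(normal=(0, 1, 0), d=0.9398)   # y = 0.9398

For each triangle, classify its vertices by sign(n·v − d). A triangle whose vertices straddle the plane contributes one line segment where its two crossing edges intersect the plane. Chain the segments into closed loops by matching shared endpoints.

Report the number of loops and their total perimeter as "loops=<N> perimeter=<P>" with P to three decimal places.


Straddling triangles (6 of 20):
  (v3,v0,v4) [--+] → (0.305319, 0.9398, 0)–(0.93929, 0.9398, 0)  len=0.6340
  (v3,v4,v2) [-+-] → (0.93929, 0.9398, 0)–(0.305319, 0.9398, 0.89164)  len=1.0940
  (v4,v0,v5) [+-+] → (0.305319, 0.9398, 0)–(-0.305319, 0.9398, 0)  len=0.6106
  (v4,v5,v2) [++-] → (-0.305319, 0.9398, 0.89164)–(0.305319, 0.9398, 0.89164)  len=0.6106
  (v5,v0,v6) [+--] → (-0.305319, 0.9398, 0)–(-0.93929, 0.9398, 0)  len=0.6340
  (v5,v6,v2) [+--] → (-0.93929, 0.9398, 0)–(-0.305319, 0.9398, 0.89164)  len=1.0940

Chained into 1 loop(s):
  loop 1: 6 segments, perimeter = 4.6773
Total perimeter = 4.677

loops=1 perimeter=4.677


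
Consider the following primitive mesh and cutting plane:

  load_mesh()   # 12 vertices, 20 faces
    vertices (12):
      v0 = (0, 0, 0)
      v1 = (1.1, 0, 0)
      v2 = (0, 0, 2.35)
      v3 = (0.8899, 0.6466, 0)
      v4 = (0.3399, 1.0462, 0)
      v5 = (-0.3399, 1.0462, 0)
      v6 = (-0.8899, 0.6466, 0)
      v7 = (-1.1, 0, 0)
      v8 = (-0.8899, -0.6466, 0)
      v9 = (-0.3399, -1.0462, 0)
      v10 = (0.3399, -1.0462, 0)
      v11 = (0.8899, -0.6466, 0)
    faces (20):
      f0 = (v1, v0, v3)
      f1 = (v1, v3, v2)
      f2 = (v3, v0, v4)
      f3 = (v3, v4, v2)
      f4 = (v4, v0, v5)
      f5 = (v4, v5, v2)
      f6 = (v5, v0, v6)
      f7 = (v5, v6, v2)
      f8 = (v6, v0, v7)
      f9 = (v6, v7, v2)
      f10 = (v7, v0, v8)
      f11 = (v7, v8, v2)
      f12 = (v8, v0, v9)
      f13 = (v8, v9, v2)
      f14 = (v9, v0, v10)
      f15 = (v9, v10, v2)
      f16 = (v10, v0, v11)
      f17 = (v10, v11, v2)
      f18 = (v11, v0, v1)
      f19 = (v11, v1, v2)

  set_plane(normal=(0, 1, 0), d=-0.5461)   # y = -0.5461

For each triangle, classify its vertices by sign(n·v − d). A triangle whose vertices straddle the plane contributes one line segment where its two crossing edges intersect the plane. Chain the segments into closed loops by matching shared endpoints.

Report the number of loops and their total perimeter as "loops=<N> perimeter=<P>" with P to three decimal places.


Straddling triangles (10 of 20):
  (v7,v0,v8) [++-] → (-0.751584, -0.5461, 0)–(-0.922556, -0.5461, 0)  len=0.1710
  (v7,v8,v2) [+-+] → (-0.922556, -0.5461, 0)–(-0.751584, -0.5461, 0.365257)  len=0.4033
  (v8,v0,v9) [-+-] → (-0.751584, -0.5461, 0)–(-0.177422, -0.5461, 0)  len=0.5742
  (v8,v9,v2) [--+] → (-0.177422, -0.5461, 1.12334)–(-0.751584, -0.5461, 0.365257)  len=0.9510
  (v9,v0,v10) [-+-] → (-0.177422, -0.5461, 0)–(0.177422, -0.5461, 0)  len=0.3548
  (v9,v10,v2) [--+] → (0.177422, -0.5461, 1.12334)–(-0.177422, -0.5461, 1.12334)  len=0.3548
  (v10,v0,v11) [-+-] → (0.177422, -0.5461, 0)–(0.751584, -0.5461, 0)  len=0.5742
  (v10,v11,v2) [--+] → (0.751584, -0.5461, 0.365257)–(0.177422, -0.5461, 1.12334)  len=0.9510
  (v11,v0,v1) [-++] → (0.751584, -0.5461, 0)–(0.922556, -0.5461, 0)  len=0.1710
  (v11,v1,v2) [-++] → (0.922556, -0.5461, 0)–(0.751584, -0.5461, 0.365257)  len=0.4033

Chained into 1 loop(s):
  loop 1: 10 segments, perimeter = 4.9085
Total perimeter = 4.908

loops=1 perimeter=4.908


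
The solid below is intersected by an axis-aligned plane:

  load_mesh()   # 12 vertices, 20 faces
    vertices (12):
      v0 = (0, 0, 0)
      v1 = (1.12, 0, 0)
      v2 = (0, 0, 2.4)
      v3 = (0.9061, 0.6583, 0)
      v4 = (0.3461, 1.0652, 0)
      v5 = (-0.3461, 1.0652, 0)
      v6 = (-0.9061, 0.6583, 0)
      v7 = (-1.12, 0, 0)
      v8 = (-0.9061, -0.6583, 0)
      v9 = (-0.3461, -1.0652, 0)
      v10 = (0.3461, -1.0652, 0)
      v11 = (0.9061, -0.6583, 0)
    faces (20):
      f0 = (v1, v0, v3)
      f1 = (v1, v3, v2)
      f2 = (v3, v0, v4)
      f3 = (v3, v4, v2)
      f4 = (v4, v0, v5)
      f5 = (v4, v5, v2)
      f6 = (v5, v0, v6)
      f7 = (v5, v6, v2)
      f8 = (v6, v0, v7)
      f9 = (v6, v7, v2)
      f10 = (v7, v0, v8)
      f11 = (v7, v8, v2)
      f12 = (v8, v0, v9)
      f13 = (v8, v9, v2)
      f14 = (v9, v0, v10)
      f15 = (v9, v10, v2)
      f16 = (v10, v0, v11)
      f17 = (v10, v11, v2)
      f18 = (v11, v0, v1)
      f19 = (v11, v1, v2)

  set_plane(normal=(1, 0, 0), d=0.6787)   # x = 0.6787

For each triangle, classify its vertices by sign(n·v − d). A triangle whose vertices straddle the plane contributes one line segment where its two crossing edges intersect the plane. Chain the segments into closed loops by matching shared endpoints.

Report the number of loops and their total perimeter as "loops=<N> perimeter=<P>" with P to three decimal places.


loops=1 perimeter=4.223

Straddling triangles (8 of 20):
  (v1,v0,v3) [+-+] → (0.6787, 0, 0)–(0.6787, 0.493089, 0)  len=0.4931
  (v1,v3,v2) [++-] → (0.6787, 0.493089, 0.602318)–(0.6787, 0, 0.945643)  len=0.6008
  (v3,v0,v4) [+--] → (0.6787, 0.493089, 0)–(0.6787, 0.82353, 0)  len=0.3304
  (v3,v4,v2) [+--] → (0.6787, 0.82353, 0)–(0.6787, 0.493089, 0.602318)  len=0.6870
  (v10,v0,v11) [--+] → (0.6787, -0.493089, 0)–(0.6787, -0.82353, 0)  len=0.3304
  (v10,v11,v2) [-+-] → (0.6787, -0.82353, 0)–(0.6787, -0.493089, 0.602318)  len=0.6870
  (v11,v0,v1) [+-+] → (0.6787, -0.493089, 0)–(0.6787, 0, 0)  len=0.4931
  (v11,v1,v2) [++-] → (0.6787, 0, 0.945643)–(0.6787, -0.493089, 0.602318)  len=0.6008

Chained into 1 loop(s):
  loop 1: 8 segments, perimeter = 4.2228
Total perimeter = 4.223


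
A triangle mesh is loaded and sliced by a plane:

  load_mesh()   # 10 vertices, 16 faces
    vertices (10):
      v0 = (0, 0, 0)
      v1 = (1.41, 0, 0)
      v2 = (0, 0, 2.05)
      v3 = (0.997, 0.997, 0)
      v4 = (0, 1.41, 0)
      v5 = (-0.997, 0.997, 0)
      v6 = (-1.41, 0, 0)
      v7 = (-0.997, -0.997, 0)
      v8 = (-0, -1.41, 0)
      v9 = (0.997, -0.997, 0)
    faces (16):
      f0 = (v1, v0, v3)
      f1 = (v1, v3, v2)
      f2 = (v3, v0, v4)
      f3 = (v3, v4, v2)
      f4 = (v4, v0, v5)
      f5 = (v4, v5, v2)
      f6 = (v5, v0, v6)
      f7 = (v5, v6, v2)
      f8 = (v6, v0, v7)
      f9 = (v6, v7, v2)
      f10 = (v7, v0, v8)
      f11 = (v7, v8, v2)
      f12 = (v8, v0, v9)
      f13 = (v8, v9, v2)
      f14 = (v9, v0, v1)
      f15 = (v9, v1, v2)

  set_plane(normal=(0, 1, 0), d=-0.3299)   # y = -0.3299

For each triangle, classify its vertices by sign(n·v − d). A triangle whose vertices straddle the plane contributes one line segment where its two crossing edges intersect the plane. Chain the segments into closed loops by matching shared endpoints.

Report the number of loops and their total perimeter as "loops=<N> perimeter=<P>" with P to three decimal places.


loops=1 perimeter=6.647

Straddling triangles (8 of 16):
  (v6,v0,v7) [++-] → (-0.3299, -0.3299, 0)–(-1.27334, -0.3299, 0)  len=0.9434
  (v6,v7,v2) [+-+] → (-1.27334, -0.3299, 0)–(-0.3299, -0.3299, 1.37167)  len=1.6648
  (v7,v0,v8) [-+-] → (-0.3299, -0.3299, 0)–(0, -0.3299, 0)  len=0.3299
  (v7,v8,v2) [--+] → (0, -0.3299, 1.57036)–(-0.3299, -0.3299, 1.37167)  len=0.3851
  (v8,v0,v9) [-+-] → (0, -0.3299, 0)–(0.3299, -0.3299, 0)  len=0.3299
  (v8,v9,v2) [--+] → (0.3299, -0.3299, 1.37167)–(0, -0.3299, 1.57036)  len=0.3851
  (v9,v0,v1) [-++] → (0.3299, -0.3299, 0)–(1.27334, -0.3299, 0)  len=0.9434
  (v9,v1,v2) [-++] → (1.27334, -0.3299, 0)–(0.3299, -0.3299, 1.37167)  len=1.6648

Chained into 1 loop(s):
  loop 1: 8 segments, perimeter = 6.6465
Total perimeter = 6.647


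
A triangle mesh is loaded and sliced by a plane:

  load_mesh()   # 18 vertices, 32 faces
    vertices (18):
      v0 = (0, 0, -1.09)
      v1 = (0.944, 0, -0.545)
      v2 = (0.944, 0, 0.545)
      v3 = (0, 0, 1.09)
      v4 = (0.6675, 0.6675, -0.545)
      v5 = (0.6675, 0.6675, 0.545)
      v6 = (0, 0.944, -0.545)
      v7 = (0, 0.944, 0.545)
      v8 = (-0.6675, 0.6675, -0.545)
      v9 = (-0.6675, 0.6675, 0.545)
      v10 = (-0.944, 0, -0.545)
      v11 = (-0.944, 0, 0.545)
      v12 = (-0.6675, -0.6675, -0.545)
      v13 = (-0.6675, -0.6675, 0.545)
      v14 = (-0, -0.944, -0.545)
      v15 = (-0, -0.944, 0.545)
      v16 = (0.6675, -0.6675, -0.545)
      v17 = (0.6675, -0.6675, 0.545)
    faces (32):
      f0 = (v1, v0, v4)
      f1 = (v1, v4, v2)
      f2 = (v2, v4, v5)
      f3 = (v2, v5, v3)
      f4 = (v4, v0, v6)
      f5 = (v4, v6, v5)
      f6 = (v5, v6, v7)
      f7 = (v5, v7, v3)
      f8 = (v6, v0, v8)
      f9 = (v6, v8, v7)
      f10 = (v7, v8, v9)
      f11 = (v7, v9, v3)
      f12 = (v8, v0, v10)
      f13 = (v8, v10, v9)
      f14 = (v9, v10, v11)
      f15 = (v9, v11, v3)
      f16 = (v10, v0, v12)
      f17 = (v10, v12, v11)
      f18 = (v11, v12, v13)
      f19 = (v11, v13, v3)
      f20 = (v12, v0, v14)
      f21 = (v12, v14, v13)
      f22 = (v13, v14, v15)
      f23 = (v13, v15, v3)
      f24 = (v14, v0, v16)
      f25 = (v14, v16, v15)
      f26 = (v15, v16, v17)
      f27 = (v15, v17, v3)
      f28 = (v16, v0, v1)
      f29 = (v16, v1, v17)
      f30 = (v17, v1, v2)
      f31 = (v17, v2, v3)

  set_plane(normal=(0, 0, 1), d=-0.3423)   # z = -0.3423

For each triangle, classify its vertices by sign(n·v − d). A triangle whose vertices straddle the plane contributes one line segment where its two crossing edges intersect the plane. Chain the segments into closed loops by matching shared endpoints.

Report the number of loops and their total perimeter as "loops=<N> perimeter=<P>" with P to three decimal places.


Straddling triangles (16 of 32):
  (v1,v4,v2) [--+] → (0.718919, 0.543369, -0.3423)–(0.944, 0, -0.3423)  len=0.5881
  (v2,v4,v5) [+-+] → (0.718919, 0.543369, -0.3423)–(0.6675, 0.6675, -0.3423)  len=0.1344
  (v4,v6,v5) [--+] → (0.124131, 0.892581, -0.3423)–(0.6675, 0.6675, -0.3423)  len=0.5881
  (v5,v6,v7) [+-+] → (0.124131, 0.892581, -0.3423)–(0, 0.944, -0.3423)  len=0.1344
  (v6,v8,v7) [--+] → (-0.543369, 0.718919, -0.3423)–(0, 0.944, -0.3423)  len=0.5881
  (v7,v8,v9) [+-+] → (-0.543369, 0.718919, -0.3423)–(-0.6675, 0.6675, -0.3423)  len=0.1344
  (v8,v10,v9) [--+] → (-0.892581, 0.124131, -0.3423)–(-0.6675, 0.6675, -0.3423)  len=0.5881
  (v9,v10,v11) [+-+] → (-0.892581, 0.124131, -0.3423)–(-0.944, 0, -0.3423)  len=0.1344
  (v10,v12,v11) [--+] → (-0.718919, -0.543369, -0.3423)–(-0.944, 0, -0.3423)  len=0.5881
  (v11,v12,v13) [+-+] → (-0.718919, -0.543369, -0.3423)–(-0.6675, -0.6675, -0.3423)  len=0.1344
  (v12,v14,v13) [--+] → (-0.124131, -0.892581, -0.3423)–(-0.6675, -0.6675, -0.3423)  len=0.5881
  (v13,v14,v15) [+-+] → (-0.124131, -0.892581, -0.3423)–(0, -0.944, -0.3423)  len=0.1344
  (v14,v16,v15) [--+] → (0.543369, -0.718919, -0.3423)–(0, -0.944, -0.3423)  len=0.5881
  (v15,v16,v17) [+-+] → (0.543369, -0.718919, -0.3423)–(0.6675, -0.6675, -0.3423)  len=0.1344
  (v16,v1,v17) [--+] → (0.892581, -0.124131, -0.3423)–(0.6675, -0.6675, -0.3423)  len=0.5881
  (v17,v1,v2) [+-+] → (0.892581, -0.124131, -0.3423)–(0.944, 0, -0.3423)  len=0.1344

Chained into 1 loop(s):
  loop 1: 16 segments, perimeter = 5.7800
Total perimeter = 5.780

loops=1 perimeter=5.780


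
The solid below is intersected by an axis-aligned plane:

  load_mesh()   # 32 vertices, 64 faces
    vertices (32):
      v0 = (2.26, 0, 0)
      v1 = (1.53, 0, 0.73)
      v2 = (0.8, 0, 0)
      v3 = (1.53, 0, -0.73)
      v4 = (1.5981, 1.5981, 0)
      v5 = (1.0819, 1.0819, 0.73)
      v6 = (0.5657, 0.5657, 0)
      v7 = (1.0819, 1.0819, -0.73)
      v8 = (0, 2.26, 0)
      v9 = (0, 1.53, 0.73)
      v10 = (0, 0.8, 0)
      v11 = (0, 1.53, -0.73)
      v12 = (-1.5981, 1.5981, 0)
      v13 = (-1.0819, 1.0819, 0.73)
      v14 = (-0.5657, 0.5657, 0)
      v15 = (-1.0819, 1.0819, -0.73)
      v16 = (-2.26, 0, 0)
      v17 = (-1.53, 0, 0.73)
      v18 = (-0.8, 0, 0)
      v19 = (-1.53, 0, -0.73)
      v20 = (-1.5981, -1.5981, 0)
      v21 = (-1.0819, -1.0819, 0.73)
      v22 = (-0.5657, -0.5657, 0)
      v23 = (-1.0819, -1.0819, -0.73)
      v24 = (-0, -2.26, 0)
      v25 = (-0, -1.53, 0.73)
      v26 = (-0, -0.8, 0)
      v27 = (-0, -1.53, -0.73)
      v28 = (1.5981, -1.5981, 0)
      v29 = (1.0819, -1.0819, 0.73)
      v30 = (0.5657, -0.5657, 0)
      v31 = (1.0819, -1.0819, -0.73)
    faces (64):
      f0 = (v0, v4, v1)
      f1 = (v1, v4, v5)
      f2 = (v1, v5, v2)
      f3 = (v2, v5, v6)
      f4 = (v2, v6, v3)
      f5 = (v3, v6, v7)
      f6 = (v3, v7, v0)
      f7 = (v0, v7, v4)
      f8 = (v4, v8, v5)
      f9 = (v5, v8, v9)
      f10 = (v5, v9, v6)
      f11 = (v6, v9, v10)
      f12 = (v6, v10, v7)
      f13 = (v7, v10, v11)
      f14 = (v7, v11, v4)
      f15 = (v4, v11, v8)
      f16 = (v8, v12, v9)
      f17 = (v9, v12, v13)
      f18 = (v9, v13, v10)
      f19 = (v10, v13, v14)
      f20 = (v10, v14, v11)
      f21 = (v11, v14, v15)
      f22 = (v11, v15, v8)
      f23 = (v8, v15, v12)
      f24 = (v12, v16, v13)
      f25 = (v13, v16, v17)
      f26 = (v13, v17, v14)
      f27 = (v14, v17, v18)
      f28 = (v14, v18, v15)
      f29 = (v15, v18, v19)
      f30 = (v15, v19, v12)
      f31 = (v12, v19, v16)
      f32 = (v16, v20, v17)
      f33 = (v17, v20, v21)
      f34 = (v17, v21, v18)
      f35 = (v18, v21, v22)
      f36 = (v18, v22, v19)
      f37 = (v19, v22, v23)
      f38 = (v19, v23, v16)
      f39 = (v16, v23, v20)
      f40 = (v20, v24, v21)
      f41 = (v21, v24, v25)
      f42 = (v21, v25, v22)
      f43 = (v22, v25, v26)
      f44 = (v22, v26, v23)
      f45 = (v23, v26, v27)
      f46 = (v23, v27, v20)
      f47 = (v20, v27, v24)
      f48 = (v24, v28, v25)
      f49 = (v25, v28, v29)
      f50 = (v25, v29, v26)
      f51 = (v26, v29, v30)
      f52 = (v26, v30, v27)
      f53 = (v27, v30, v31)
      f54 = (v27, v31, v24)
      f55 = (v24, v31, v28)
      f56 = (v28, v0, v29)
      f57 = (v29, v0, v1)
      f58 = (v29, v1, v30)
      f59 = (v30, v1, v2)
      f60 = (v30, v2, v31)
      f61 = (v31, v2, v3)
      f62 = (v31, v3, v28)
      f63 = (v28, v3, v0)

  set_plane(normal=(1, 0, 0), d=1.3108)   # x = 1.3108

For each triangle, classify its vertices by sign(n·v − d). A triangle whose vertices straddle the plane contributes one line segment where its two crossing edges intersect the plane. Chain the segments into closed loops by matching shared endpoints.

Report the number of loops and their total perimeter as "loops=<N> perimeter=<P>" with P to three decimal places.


loops=1 perimeter=7.973

Straddling triangles (18 of 64):
  (v1,v4,v5) [++-] → (1.3108, 1.3108, 0.406294)–(1.3108, 0.52924, 0.73)  len=0.8459
  (v1,v5,v2) [+--] → (1.3108, 0.52924, 0.73)–(1.3108, 0, 0.5108)  len=0.5728
  (v2,v6,v3) [--+] → (1.3108, 0.128592, -0.56406)–(1.3108, 0, -0.5108)  len=0.1392
  (v3,v6,v7) [+--] → (1.3108, 0.128592, -0.56406)–(1.3108, 0.52924, -0.73)  len=0.4337
  (v3,v7,v0) [+-+] → (1.3108, 0.52924, -0.73)–(1.3108, 0.871691, -0.588164)  len=0.3707
  (v0,v7,v4) [+-+] → (1.3108, 0.871691, -0.588164)–(1.3108, 1.3108, -0.406294)  len=0.4753
  (v4,v8,v5) [+--] → (1.3108, 1.71709, 0)–(1.3108, 1.3108, 0.406294)  len=0.5746
  (v7,v11,v4) [--+] → (1.3108, 1.58586, -0.131236)–(1.3108, 1.3108, -0.406294)  len=0.3890
  (v4,v11,v8) [+--] → (1.3108, 1.58586, -0.131236)–(1.3108, 1.71709, 0)  len=0.1856
  (v24,v28,v25) [-+-] → (1.3108, -1.71709, 0)–(1.3108, -1.58586, 0.131236)  len=0.1856
  (v25,v28,v29) [-+-] → (1.3108, -1.58586, 0.131236)–(1.3108, -1.3108, 0.406294)  len=0.3890
  (v24,v31,v28) [--+] → (1.3108, -1.3108, -0.406294)–(1.3108, -1.71709, 0)  len=0.5746
  (v28,v0,v29) [++-] → (1.3108, -0.871691, 0.588164)–(1.3108, -1.3108, 0.406294)  len=0.4753
  (v29,v0,v1) [-++] → (1.3108, -0.871691, 0.588164)–(1.3108, -0.52924, 0.73)  len=0.3707
  (v29,v1,v30) [-+-] → (1.3108, -0.52924, 0.73)–(1.3108, -0.128592, 0.56406)  len=0.4337
  (v30,v1,v2) [-+-] → (1.3108, -0.128592, 0.56406)–(1.3108, 0, 0.5108)  len=0.1392
  (v31,v2,v3) [--+] → (1.3108, 0, -0.5108)–(1.3108, -0.52924, -0.73)  len=0.5728
  (v31,v3,v28) [-++] → (1.3108, -0.52924, -0.73)–(1.3108, -1.3108, -0.406294)  len=0.8459

Chained into 1 loop(s):
  loop 1: 18 segments, perimeter = 7.9735
Total perimeter = 7.973


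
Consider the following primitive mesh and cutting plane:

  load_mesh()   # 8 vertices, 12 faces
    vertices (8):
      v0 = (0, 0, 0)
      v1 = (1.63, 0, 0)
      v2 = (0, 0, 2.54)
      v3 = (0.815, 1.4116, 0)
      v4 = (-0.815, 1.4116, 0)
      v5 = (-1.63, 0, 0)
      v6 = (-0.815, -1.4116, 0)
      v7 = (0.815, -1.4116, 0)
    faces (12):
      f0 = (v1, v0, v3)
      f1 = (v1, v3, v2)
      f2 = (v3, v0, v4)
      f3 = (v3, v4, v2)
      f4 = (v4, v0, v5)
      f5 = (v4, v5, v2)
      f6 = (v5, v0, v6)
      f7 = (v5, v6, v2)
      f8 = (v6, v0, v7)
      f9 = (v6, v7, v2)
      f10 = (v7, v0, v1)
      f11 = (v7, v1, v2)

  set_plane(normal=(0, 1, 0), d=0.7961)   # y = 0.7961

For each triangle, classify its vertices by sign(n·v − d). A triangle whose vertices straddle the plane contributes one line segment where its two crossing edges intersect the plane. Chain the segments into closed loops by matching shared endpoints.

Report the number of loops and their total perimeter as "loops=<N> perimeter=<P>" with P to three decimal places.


Straddling triangles (6 of 12):
  (v1,v0,v3) [--+] → (0.459636, 0.7961, 0)–(1.17036, 0.7961, 0)  len=0.7107
  (v1,v3,v2) [-+-] → (1.17036, 0.7961, 0)–(0.459636, 0.7961, 1.10752)  len=1.3160
  (v3,v0,v4) [+-+] → (0.459636, 0.7961, 0)–(-0.459636, 0.7961, 0)  len=0.9193
  (v3,v4,v2) [++-] → (-0.459636, 0.7961, 1.10752)–(0.459636, 0.7961, 1.10752)  len=0.9193
  (v4,v0,v5) [+--] → (-0.459636, 0.7961, 0)–(-1.17036, 0.7961, 0)  len=0.7107
  (v4,v5,v2) [+--] → (-1.17036, 0.7961, 0)–(-0.459636, 0.7961, 1.10752)  len=1.3160

Chained into 1 loop(s):
  loop 1: 6 segments, perimeter = 5.8919
Total perimeter = 5.892

loops=1 perimeter=5.892


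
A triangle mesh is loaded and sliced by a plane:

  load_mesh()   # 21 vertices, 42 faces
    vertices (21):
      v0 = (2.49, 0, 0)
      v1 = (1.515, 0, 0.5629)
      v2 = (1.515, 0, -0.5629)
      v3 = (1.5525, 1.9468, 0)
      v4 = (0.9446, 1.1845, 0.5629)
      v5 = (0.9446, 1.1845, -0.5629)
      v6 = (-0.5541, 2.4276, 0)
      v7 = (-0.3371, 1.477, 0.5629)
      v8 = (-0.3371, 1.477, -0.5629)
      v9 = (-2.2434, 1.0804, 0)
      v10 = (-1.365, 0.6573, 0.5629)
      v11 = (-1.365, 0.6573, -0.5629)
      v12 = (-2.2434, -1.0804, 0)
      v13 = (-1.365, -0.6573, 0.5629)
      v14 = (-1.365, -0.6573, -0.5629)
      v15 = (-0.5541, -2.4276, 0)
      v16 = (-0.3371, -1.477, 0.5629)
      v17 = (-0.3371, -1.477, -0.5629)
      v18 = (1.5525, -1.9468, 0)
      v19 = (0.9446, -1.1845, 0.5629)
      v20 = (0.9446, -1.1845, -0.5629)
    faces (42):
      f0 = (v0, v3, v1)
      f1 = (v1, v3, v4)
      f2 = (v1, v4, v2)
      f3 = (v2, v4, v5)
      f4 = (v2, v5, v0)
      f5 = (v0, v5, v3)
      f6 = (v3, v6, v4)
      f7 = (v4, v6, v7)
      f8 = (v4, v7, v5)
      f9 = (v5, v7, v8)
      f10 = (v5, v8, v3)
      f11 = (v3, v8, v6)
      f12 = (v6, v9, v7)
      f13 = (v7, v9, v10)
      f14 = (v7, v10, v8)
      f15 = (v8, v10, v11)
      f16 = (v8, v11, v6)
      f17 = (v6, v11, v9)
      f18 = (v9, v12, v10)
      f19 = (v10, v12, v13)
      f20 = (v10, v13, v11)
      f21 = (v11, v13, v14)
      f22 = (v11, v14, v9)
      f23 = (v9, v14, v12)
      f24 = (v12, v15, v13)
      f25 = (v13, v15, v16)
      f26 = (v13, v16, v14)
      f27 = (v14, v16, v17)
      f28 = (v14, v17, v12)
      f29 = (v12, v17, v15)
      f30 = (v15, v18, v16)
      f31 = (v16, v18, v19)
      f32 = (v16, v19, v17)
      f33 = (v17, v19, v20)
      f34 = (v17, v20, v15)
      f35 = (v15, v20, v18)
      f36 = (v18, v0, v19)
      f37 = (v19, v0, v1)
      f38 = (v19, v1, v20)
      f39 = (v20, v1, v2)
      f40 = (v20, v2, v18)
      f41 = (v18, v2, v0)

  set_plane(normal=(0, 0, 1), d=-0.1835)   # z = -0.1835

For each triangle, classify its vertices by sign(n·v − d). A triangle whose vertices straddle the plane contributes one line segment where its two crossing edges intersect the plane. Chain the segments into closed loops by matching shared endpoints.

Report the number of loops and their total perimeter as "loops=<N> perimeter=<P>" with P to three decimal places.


Straddling triangles (28 of 42):
  (v1,v4,v2) [++-] → (1.32277, 0.399182, -0.1835)–(1.515, 0, -0.1835)  len=0.4431
  (v2,v4,v5) [-+-] → (1.32277, 0.399182, -0.1835)–(0.9446, 1.1845, -0.1835)  len=0.8716
  (v2,v5,v0) [--+] → (1.98621, 0.386136, -0.1835)–(2.17216, 0, -0.1835)  len=0.4286
  (v0,v5,v3) [+-+] → (1.98621, 0.386136, -0.1835)–(1.35433, 1.6983, -0.1835)  len=1.4564
  (v4,v7,v5) [++-] → (0.512661, 1.28307, -0.1835)–(0.9446, 1.1845, -0.1835)  len=0.4430
  (v5,v7,v8) [-+-] → (0.512661, 1.28307, -0.1835)–(-0.3371, 1.477, -0.1835)  len=0.8716
  (v5,v8,v3) [--+] → (0.936509, 1.79365, -0.1835)–(1.35433, 1.6983, -0.1835)  len=0.4286
  (v3,v8,v6) [+-+] → (0.936509, 1.79365, -0.1835)–(-0.48336, 2.11771, -0.1835)  len=1.4564
  (v7,v10,v8) [++-] → (-0.683507, 1.20076, -0.1835)–(-0.3371, 1.477, -0.1835)  len=0.4431
  (v8,v10,v11) [-+-] → (-0.683507, 1.20076, -0.1835)–(-1.365, 0.6573, -0.1835)  len=0.8717
  (v8,v11,v6) [--+] → (-0.818446, 1.8505, -0.1835)–(-0.48336, 2.11771, -0.1835)  len=0.4286
  (v6,v11,v9) [+-+] → (-0.818446, 1.8505, -0.1835)–(-1.95705, 0.942473, -0.1835)  len=1.4563
  (v10,v13,v11) [++-] → (-1.365, 0.214273, -0.1835)–(-1.365, 0.6573, -0.1835)  len=0.4430
  (v11,v13,v14) [-+-] → (-1.365, 0.214273, -0.1835)–(-1.365, -0.6573, -0.1835)  len=0.8716
  (v11,v14,v9) [--+] → (-1.95705, 0.513926, -0.1835)–(-1.95705, 0.942473, -0.1835)  len=0.4285
  (v9,v14,v12) [+-+] → (-1.95705, 0.513926, -0.1835)–(-1.95705, -0.942473, -0.1835)  len=1.4564
  (v13,v16,v14) [++-] → (-1.01859, -0.933543, -0.1835)–(-1.365, -0.6573, -0.1835)  len=0.4431
  (v14,v16,v17) [-+-] → (-1.01859, -0.933543, -0.1835)–(-0.3371, -1.477, -0.1835)  len=0.8717
  (v14,v17,v12) [--+] → (-1.62196, -1.20969, -0.1835)–(-1.95705, -0.942473, -0.1835)  len=0.4286
  (v12,v17,v15) [+-+] → (-1.62196, -1.20969, -0.1835)–(-0.48336, -2.11771, -0.1835)  len=1.4563
  (v16,v19,v17) [++-] → (0.094839, -1.37843, -0.1835)–(-0.3371, -1.477, -0.1835)  len=0.4430
  (v17,v19,v20) [-+-] → (0.094839, -1.37843, -0.1835)–(0.9446, -1.1845, -0.1835)  len=0.8716
  (v17,v20,v15) [--+] → (-0.0655382, -2.02236, -0.1835)–(-0.48336, -2.11771, -0.1835)  len=0.4286
  (v15,v20,v18) [+-+] → (-0.0655382, -2.02236, -0.1835)–(1.35433, -1.6983, -0.1835)  len=1.4564
  (v19,v1,v20) [++-] → (1.13683, -0.785318, -0.1835)–(0.9446, -1.1845, -0.1835)  len=0.4431
  (v20,v1,v2) [-+-] → (1.13683, -0.785318, -0.1835)–(1.515, 0, -0.1835)  len=0.8716
  (v20,v2,v18) [--+] → (1.54028, -1.31216, -0.1835)–(1.35433, -1.6983, -0.1835)  len=0.4286
  (v18,v2,v0) [+-+] → (1.54028, -1.31216, -0.1835)–(2.17216, 0, -0.1835)  len=1.4564

Chained into 2 loop(s):
  loop 1: 14 segments, perimeter = 9.2027
  loop 2: 14 segments, perimeter = 13.1946
Total perimeter = 22.397

loops=2 perimeter=22.397
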